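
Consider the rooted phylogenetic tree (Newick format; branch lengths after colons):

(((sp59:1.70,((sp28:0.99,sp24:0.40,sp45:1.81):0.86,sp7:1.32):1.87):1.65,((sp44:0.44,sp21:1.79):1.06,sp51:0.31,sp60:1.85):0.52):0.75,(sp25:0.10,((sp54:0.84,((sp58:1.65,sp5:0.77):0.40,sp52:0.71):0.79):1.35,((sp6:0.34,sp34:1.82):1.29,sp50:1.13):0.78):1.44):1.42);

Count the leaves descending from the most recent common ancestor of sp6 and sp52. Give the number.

The MRCA of sp6 and sp52 is the node subtending ((sp54,((sp58,sp5),sp52)),((sp6,sp34),sp50)).
That clade contains 7 terminal taxa: sp34, sp5, sp50, sp52, sp54, sp58, sp6.

7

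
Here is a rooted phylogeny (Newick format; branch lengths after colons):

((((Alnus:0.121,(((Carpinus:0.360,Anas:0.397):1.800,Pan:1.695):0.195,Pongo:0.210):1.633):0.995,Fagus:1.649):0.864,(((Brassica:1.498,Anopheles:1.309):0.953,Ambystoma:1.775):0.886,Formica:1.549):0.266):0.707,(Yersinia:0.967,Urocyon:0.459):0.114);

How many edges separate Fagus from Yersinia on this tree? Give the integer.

5

The MRCA of Fagus and Yersinia is the root of the tree.
From Fagus up to that node: 3 branches. From Yersinia up to the same node: 2 branches. Total: 3 + 2 = 5.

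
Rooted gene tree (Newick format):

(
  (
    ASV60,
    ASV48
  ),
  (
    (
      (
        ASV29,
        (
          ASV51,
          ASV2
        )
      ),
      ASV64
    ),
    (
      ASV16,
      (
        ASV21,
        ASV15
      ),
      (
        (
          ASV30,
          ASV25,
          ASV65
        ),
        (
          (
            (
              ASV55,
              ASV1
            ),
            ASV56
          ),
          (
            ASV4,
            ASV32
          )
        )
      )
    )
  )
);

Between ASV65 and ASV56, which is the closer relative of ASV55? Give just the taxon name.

The MRCA of ASV55 and ASV56 subtends ((ASV55,ASV1),ASV56) (3 taxa).
The MRCA of ASV55 and ASV65 subtends ((ASV30,ASV25,ASV65),(((ASV55,ASV1),ASV56),(ASV4,ASV32))) (8 taxa).
The first is nested inside the second, so ASV55 shares a more recent common ancestor with ASV56.

ASV56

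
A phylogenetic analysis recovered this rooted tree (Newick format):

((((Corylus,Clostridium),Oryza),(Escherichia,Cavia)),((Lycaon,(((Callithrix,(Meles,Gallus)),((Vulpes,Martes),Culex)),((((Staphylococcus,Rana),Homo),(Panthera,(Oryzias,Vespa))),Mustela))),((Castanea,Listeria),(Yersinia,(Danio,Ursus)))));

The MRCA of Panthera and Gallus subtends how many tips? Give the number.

13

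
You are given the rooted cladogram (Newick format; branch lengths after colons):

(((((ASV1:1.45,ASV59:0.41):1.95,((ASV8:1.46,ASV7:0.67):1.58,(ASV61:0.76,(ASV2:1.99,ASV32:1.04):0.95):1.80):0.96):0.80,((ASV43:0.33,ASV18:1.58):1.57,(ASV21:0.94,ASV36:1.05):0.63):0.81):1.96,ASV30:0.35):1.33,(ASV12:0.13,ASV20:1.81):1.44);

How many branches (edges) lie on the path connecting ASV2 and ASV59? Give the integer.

6

The MRCA of ASV2 and ASV59 is the node subtending ((ASV1,ASV59),((ASV8,ASV7),(ASV61,(ASV2,ASV32)))).
From ASV2 up to that node: 4 branches. From ASV59 up to the same node: 2 branches. Total: 4 + 2 = 6.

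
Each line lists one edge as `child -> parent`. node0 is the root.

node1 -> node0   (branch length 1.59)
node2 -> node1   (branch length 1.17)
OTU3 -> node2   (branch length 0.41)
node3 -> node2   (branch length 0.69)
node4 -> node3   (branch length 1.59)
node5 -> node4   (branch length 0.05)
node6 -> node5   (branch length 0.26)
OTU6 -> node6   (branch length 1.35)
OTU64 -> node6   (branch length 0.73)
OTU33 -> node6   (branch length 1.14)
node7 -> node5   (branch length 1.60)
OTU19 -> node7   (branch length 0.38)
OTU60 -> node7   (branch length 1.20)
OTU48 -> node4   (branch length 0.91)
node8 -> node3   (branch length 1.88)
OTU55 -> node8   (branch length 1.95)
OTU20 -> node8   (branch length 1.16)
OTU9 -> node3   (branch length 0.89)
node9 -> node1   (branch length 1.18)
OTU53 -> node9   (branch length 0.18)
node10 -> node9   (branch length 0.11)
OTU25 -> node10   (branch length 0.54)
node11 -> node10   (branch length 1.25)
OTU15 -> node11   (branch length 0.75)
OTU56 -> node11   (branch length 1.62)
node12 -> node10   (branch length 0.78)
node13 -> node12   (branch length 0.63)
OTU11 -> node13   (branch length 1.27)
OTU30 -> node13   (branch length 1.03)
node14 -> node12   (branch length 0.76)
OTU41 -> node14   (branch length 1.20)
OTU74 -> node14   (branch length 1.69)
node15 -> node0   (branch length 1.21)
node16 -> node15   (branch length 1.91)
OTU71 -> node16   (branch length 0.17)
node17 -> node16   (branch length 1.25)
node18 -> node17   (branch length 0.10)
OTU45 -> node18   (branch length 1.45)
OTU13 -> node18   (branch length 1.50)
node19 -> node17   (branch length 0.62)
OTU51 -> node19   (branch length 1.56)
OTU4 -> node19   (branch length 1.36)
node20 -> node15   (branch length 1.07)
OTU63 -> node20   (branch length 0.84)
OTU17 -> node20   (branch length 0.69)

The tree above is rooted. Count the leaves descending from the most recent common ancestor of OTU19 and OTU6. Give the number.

The MRCA of OTU19 and OTU6 is the node subtending ((OTU6,OTU64,OTU33),(OTU19,OTU60)).
That clade contains 5 terminal taxa: OTU19, OTU33, OTU6, OTU60, OTU64.

5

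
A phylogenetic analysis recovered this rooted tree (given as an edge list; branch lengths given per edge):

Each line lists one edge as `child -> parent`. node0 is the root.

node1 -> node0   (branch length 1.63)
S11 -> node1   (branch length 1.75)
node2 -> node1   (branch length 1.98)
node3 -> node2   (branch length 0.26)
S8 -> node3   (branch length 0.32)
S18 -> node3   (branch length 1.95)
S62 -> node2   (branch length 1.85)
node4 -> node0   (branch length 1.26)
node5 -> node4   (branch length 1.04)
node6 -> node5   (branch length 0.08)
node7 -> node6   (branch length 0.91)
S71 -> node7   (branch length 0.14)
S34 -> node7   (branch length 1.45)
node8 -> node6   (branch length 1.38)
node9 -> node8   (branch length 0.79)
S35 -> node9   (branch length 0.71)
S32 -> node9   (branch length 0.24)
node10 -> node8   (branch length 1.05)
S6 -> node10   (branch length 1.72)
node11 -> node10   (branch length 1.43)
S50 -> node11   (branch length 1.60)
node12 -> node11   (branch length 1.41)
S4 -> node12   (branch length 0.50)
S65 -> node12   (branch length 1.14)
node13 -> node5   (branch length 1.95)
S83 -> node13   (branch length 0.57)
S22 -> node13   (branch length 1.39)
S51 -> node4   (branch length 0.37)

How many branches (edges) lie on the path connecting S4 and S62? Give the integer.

11

The MRCA of S4 and S62 is the root of the tree.
From S4 up to that node: 8 branches. From S62 up to the same node: 3 branches. Total: 8 + 3 = 11.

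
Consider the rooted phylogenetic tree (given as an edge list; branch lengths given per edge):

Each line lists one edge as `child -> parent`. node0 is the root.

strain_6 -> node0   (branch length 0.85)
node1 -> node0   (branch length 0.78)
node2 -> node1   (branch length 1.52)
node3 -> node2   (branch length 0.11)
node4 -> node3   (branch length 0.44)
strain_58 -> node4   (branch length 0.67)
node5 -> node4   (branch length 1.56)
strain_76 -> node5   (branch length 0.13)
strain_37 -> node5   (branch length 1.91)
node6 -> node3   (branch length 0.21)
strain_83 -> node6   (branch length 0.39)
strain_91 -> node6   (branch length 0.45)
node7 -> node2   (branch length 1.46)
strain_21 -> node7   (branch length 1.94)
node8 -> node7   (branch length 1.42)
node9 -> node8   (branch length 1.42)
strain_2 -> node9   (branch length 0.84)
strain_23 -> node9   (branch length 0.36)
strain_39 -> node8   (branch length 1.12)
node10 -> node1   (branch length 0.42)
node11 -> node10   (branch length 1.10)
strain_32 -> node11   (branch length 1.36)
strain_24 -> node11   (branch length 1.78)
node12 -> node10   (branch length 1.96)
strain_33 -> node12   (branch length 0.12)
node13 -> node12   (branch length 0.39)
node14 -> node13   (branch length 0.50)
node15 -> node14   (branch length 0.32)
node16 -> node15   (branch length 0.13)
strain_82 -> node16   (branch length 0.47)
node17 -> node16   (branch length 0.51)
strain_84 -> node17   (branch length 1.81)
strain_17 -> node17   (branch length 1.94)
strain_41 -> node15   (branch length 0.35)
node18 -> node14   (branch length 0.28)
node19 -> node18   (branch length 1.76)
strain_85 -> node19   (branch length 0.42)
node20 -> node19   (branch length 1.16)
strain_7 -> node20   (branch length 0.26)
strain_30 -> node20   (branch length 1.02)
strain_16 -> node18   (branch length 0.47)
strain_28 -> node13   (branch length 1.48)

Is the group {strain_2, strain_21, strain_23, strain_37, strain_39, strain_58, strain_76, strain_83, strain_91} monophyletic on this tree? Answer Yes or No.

Yes

The most recent common ancestor of these taxa subtends (((strain_58,(strain_76,strain_37)),(strain_83,strain_91)),(strain_21,((strain_2,strain_23),strain_39))).
That clade has exactly 9 tips — every listed taxon and nothing else — so the group is monophyletic.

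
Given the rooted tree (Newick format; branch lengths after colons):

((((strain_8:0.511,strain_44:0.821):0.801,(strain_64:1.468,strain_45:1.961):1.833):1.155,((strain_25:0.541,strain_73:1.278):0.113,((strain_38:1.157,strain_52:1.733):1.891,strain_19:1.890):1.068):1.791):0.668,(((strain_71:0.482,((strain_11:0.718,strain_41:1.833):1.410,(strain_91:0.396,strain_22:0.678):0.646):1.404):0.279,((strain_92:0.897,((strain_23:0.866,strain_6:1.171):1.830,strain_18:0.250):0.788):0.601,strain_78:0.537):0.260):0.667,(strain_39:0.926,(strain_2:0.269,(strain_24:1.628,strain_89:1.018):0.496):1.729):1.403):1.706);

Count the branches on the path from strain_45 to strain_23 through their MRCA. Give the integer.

11

The MRCA of strain_45 and strain_23 is the root of the tree.
From strain_45 up to that node: 4 branches. From strain_23 up to the same node: 7 branches. Total: 4 + 7 = 11.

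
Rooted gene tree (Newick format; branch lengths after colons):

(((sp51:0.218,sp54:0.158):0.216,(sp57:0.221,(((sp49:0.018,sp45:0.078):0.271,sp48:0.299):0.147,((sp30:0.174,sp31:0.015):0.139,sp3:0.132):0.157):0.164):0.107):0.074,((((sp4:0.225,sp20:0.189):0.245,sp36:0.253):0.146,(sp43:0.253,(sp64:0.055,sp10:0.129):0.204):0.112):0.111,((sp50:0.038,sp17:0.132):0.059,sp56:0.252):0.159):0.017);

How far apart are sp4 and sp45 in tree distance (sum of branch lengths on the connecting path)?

1.585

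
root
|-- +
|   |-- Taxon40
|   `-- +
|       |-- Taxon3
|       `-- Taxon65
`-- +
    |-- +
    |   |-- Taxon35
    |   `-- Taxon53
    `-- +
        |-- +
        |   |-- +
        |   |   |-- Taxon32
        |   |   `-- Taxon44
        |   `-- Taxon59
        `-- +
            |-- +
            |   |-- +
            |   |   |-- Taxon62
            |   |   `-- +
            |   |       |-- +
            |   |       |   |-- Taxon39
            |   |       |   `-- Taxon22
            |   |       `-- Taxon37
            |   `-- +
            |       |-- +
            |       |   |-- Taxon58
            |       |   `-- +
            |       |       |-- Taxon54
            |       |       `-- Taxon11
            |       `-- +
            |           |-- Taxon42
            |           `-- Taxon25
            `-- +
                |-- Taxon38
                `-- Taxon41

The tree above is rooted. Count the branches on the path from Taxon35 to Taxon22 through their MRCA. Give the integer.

The MRCA of Taxon35 and Taxon22 is the node subtending ((Taxon35,Taxon53),(((Taxon32,Taxon44),Taxon59),(((Taxon62,((Taxon39,Taxon22),Taxon37)),((Taxon58,(Taxon54,Taxon11)),(Taxon42,Taxon25))),(Taxon38,Taxon41)))).
From Taxon35 up to that node: 2 branches. From Taxon22 up to the same node: 7 branches. Total: 2 + 7 = 9.

9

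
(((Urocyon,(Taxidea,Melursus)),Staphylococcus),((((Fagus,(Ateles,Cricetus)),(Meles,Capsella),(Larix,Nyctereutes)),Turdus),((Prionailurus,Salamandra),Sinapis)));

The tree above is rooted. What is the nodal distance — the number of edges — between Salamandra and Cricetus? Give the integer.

8

The MRCA of Salamandra and Cricetus is the node subtending ((((Fagus,(Ateles,Cricetus)),(Meles,Capsella),(Larix,Nyctereutes)),Turdus),((Prionailurus,Salamandra),Sinapis)).
From Salamandra up to that node: 3 branches. From Cricetus up to the same node: 5 branches. Total: 3 + 5 = 8.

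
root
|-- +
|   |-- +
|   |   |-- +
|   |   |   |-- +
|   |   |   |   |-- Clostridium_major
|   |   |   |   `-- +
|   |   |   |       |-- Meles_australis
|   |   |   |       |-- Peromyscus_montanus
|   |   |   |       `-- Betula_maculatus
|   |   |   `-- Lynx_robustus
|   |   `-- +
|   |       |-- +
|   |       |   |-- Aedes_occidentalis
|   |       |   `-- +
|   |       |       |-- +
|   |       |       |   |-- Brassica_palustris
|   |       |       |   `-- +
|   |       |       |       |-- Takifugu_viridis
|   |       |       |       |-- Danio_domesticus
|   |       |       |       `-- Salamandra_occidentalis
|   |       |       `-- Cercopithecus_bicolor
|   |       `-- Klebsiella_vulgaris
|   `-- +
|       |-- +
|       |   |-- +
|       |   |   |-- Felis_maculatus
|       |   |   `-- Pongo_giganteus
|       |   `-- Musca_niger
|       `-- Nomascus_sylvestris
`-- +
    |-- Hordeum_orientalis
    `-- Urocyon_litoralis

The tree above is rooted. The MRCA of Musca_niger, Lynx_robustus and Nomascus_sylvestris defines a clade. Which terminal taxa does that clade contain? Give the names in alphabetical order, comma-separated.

Aedes_occidentalis, Betula_maculatus, Brassica_palustris, Cercopithecus_bicolor, Clostridium_major, Danio_domesticus, Felis_maculatus, Klebsiella_vulgaris, Lynx_robustus, Meles_australis, Musca_niger, Nomascus_sylvestris, Peromyscus_montanus, Pongo_giganteus, Salamandra_occidentalis, Takifugu_viridis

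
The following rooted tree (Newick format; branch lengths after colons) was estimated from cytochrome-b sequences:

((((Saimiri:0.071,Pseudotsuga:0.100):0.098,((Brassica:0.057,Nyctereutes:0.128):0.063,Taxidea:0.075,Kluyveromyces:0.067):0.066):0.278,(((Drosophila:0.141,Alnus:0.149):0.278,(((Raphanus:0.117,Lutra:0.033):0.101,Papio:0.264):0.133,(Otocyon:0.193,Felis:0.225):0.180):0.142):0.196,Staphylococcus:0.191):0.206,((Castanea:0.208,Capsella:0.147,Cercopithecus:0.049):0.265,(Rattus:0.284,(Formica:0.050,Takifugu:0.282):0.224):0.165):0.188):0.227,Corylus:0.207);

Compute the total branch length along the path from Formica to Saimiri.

1.074

The path runs Formica → … → MRCA → … → Saimiri; the MRCA is the node subtending (((Saimiri,Pseudotsuga),((Brassica,Nyctereutes),Taxidea,Kluyveromyces)),(((Drosophila,Alnus),(((Raphanus,Lutra),Papio),(Otocyon,Felis))),Staphylococcus),((Castanea,Capsella,Cercopithecus),(Rattus,(Formica,Takifugu)))).
Branch lengths along that path: 0.050 + 0.224 + 0.165 + 0.188 + 0.278 + 0.098 + 0.071 = 1.074.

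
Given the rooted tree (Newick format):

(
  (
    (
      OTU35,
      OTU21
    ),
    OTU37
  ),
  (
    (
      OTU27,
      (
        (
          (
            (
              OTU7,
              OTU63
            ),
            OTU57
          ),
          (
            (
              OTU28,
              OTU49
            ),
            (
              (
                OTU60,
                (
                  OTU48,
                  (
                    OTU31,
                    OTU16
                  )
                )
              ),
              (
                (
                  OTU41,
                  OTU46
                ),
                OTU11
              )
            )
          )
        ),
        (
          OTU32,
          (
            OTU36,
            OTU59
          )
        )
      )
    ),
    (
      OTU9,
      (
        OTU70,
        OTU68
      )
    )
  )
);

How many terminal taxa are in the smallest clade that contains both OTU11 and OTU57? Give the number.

The MRCA of OTU11 and OTU57 is the node subtending (((OTU7,OTU63),OTU57),((OTU28,OTU49),((OTU60,(OTU48,(OTU31,OTU16))),((OTU41,OTU46),OTU11)))).
That clade contains 12 terminal taxa: OTU11, OTU16, OTU28, OTU31, OTU41, OTU46, OTU48, OTU49, OTU57, OTU60, OTU63, OTU7.

12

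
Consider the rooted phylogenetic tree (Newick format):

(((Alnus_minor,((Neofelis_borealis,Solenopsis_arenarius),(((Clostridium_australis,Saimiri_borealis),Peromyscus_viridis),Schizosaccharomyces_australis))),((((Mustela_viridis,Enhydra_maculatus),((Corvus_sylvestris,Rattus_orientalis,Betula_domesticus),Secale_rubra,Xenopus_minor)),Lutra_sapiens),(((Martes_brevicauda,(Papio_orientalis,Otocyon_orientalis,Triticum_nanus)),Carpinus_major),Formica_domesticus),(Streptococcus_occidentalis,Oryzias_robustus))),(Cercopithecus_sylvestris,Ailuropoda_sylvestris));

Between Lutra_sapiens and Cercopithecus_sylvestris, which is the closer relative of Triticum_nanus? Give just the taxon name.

The MRCA of Triticum_nanus and Lutra_sapiens subtends ((((Mustela_viridis,Enhydra_maculatus),((Corvus_sylvestris,Rattus_orientalis,Betula_domesticus),Secale_rubra,Xenopus_minor)),Lutra_sapiens),(((Martes_brevicauda,(Papio_orientalis,Otocyon_orientalis,Triticum_nanus)),Carpinus_major),Formica_domesticus),(Streptococcus_occidentalis,Oryzias_robustus)) (16 taxa).
The MRCA of Triticum_nanus and Cercopithecus_sylvestris is the root, subtending the entire tree (25 taxa).
The first is nested inside the second, so Triticum_nanus shares a more recent common ancestor with Lutra_sapiens.

Lutra_sapiens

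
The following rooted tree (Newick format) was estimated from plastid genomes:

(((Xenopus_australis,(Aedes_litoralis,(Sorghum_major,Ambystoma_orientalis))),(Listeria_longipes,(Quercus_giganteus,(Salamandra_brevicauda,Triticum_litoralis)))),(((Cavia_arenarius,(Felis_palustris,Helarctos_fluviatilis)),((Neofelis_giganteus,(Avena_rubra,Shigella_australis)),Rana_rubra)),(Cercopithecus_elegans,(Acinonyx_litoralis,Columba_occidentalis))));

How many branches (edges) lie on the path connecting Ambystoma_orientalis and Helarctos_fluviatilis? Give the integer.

10

The MRCA of Ambystoma_orientalis and Helarctos_fluviatilis is the root of the tree.
From Ambystoma_orientalis up to that node: 5 branches. From Helarctos_fluviatilis up to the same node: 5 branches. Total: 5 + 5 = 10.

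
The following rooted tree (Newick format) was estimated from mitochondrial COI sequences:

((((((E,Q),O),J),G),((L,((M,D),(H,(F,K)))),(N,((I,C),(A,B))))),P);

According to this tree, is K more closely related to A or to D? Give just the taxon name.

D

The MRCA of K and D subtends ((M,D),(H,(F,K))) (5 taxa).
The MRCA of K and A subtends ((L,((M,D),(H,(F,K)))),(N,((I,C),(A,B)))) (11 taxa).
The first is nested inside the second, so K shares a more recent common ancestor with D.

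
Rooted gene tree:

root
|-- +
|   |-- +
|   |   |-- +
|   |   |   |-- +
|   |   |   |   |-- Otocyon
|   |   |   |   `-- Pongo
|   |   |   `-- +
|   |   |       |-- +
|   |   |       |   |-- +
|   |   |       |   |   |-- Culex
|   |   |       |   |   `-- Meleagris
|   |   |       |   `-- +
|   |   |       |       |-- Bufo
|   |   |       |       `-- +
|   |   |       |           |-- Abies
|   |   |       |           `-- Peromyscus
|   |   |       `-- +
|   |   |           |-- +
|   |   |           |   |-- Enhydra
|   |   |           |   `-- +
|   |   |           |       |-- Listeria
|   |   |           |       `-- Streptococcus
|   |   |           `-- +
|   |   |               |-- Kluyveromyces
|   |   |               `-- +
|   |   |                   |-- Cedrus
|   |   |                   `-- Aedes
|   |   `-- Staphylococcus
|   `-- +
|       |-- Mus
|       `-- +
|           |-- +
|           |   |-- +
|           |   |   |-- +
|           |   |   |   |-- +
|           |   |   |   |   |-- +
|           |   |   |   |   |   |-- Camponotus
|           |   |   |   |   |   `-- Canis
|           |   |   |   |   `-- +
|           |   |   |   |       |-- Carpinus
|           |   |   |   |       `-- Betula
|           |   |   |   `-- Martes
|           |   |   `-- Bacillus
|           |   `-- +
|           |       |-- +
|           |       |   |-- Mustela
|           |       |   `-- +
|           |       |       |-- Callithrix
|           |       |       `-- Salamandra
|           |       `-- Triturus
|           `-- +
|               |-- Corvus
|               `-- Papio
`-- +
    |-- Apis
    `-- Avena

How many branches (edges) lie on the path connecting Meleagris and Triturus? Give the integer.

11

The MRCA of Meleagris and Triturus is the node subtending ((((Otocyon,Pongo),(((Culex,Meleagris),(Bufo,(Abies,Peromyscus))),((Enhydra,(Listeria,Streptococcus)),(Kluyveromyces,(Cedrus,Aedes))))),Staphylococcus),(Mus,((((((Camponotus,Canis),(Carpinus,Betula)),Martes),Bacillus),((Mustela,(Callithrix,Salamandra)),Triturus)),(Corvus,Papio)))).
From Meleagris up to that node: 6 branches. From Triturus up to the same node: 5 branches. Total: 6 + 5 = 11.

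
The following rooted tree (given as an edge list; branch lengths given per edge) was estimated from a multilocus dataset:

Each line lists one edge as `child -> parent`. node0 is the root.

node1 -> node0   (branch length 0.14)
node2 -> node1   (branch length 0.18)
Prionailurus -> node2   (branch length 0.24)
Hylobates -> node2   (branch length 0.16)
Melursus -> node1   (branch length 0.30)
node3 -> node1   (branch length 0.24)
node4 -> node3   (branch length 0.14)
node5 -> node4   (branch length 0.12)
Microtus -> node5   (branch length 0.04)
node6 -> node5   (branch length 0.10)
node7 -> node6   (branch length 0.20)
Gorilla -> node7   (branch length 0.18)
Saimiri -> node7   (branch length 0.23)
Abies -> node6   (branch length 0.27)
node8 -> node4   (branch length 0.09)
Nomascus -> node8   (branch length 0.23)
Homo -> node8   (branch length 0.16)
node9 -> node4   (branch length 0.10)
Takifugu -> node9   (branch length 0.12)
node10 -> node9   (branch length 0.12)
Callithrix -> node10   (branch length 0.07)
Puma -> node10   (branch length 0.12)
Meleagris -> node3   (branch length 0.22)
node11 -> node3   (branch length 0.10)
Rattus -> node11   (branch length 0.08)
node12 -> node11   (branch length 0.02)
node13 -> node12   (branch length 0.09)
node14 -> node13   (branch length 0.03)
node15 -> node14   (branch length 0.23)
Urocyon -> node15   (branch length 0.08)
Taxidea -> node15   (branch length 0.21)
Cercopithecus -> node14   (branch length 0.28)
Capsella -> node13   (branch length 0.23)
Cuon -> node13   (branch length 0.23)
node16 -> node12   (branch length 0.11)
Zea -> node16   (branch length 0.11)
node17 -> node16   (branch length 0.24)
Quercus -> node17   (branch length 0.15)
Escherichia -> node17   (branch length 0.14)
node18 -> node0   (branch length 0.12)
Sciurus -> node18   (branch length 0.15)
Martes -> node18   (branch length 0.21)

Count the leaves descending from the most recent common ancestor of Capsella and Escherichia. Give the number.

8

The MRCA of Capsella and Escherichia is the node subtending ((((Urocyon,Taxidea),Cercopithecus),Capsella,Cuon),(Zea,(Quercus,Escherichia))).
That clade contains 8 terminal taxa: Capsella, Cercopithecus, Cuon, Escherichia, Quercus, Taxidea, Urocyon, Zea.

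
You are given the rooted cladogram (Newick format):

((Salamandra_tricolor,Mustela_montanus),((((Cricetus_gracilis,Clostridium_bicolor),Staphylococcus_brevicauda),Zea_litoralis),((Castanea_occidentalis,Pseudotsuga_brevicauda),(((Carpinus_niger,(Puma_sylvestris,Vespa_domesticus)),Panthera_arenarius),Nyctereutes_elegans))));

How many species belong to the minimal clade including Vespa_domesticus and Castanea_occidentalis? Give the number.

7

The MRCA of Vespa_domesticus and Castanea_occidentalis is the node subtending ((Castanea_occidentalis,Pseudotsuga_brevicauda),(((Carpinus_niger,(Puma_sylvestris,Vespa_domesticus)),Panthera_arenarius),Nyctereutes_elegans)).
That clade contains 7 terminal taxa: Carpinus_niger, Castanea_occidentalis, Nyctereutes_elegans, Panthera_arenarius, Pseudotsuga_brevicauda, Puma_sylvestris, Vespa_domesticus.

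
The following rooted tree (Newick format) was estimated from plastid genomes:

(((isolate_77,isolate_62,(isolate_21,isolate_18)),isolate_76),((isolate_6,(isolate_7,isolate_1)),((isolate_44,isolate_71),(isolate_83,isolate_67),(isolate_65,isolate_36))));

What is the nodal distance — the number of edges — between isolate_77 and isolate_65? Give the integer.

7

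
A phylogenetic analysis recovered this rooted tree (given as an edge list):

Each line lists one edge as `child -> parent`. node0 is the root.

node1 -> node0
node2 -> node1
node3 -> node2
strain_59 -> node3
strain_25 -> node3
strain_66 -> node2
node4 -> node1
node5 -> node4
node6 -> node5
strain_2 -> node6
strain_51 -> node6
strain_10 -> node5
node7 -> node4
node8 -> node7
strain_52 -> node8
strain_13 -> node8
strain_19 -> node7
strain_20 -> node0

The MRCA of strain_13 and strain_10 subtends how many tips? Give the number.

The MRCA of strain_13 and strain_10 is the node subtending (((strain_2,strain_51),strain_10),((strain_52,strain_13),strain_19)).
That clade contains 6 terminal taxa: strain_10, strain_13, strain_19, strain_2, strain_51, strain_52.

6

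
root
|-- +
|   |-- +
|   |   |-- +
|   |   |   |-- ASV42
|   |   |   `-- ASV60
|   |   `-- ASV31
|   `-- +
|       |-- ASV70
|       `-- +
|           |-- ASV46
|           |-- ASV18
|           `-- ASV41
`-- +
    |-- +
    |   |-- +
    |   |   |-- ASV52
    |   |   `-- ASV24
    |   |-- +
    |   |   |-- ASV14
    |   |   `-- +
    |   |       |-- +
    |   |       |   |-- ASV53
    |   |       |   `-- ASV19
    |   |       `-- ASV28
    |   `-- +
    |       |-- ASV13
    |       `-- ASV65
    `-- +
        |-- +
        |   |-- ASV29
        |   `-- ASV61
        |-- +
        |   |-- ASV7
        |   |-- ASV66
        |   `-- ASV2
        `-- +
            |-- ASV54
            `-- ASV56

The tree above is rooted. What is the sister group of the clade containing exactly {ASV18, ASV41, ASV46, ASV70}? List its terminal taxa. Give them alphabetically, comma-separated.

ASV31, ASV42, ASV60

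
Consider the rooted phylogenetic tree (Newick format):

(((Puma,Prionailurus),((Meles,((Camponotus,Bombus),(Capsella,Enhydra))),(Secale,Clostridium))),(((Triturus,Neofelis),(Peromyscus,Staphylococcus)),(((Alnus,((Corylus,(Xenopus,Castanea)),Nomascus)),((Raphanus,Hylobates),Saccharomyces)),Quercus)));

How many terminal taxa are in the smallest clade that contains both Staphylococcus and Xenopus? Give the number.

13

The MRCA of Staphylococcus and Xenopus is the node subtending (((Triturus,Neofelis),(Peromyscus,Staphylococcus)),(((Alnus,((Corylus,(Xenopus,Castanea)),Nomascus)),((Raphanus,Hylobates),Saccharomyces)),Quercus)).
That clade contains 13 terminal taxa: Alnus, Castanea, Corylus, Hylobates, Neofelis, Nomascus, Peromyscus, Quercus, Raphanus, Saccharomyces, Staphylococcus, Triturus, Xenopus.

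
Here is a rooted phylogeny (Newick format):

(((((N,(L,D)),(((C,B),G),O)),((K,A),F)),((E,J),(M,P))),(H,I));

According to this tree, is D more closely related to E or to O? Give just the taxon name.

The MRCA of D and O subtends ((N,(L,D)),(((C,B),G),O)) (7 taxa).
The MRCA of D and E subtends ((((N,(L,D)),(((C,B),G),O)),((K,A),F)),((E,J),(M,P))) (14 taxa).
The first is nested inside the second, so D shares a more recent common ancestor with O.

O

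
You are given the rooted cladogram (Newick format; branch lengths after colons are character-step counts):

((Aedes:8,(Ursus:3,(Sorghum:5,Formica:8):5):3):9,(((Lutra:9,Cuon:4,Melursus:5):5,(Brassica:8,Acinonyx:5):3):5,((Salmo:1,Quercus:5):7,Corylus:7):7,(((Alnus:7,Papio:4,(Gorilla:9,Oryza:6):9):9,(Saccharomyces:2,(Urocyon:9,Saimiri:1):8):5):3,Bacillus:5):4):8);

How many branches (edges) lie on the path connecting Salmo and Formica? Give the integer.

8

The MRCA of Salmo and Formica is the root of the tree.
From Salmo up to that node: 4 branches. From Formica up to the same node: 4 branches. Total: 4 + 4 = 8.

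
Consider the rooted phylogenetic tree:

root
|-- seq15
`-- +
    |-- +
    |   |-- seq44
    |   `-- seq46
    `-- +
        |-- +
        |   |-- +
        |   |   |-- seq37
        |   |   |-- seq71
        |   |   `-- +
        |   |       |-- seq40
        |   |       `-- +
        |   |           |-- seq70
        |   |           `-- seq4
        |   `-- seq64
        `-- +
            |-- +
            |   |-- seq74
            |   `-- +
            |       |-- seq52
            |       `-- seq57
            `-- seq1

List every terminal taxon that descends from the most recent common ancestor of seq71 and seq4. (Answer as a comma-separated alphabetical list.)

seq37, seq4, seq40, seq70, seq71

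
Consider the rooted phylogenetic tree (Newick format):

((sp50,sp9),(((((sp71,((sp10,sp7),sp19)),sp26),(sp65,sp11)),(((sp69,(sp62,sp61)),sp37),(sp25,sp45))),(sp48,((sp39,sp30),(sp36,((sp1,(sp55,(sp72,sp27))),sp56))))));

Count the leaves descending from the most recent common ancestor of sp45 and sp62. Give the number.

The MRCA of sp45 and sp62 is the node subtending (((sp69,(sp62,sp61)),sp37),(sp25,sp45)).
That clade contains 6 terminal taxa: sp25, sp37, sp45, sp61, sp62, sp69.

6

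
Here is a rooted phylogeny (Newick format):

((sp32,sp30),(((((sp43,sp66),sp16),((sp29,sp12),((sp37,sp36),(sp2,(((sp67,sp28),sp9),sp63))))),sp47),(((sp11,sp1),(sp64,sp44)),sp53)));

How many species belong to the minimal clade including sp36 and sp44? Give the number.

The MRCA of sp36 and sp44 is the node subtending (((((sp43,sp66),sp16),((sp29,sp12),((sp37,sp36),(sp2,(((sp67,sp28),sp9),sp63))))),sp47),(((sp11,sp1),(sp64,sp44)),sp53)).
That clade contains 18 terminal taxa: sp1, sp11, sp12, sp16, sp2, sp28, sp29, sp36, sp37, sp43, sp44, sp47, sp53, sp63, sp64, sp66, sp67, sp9.

18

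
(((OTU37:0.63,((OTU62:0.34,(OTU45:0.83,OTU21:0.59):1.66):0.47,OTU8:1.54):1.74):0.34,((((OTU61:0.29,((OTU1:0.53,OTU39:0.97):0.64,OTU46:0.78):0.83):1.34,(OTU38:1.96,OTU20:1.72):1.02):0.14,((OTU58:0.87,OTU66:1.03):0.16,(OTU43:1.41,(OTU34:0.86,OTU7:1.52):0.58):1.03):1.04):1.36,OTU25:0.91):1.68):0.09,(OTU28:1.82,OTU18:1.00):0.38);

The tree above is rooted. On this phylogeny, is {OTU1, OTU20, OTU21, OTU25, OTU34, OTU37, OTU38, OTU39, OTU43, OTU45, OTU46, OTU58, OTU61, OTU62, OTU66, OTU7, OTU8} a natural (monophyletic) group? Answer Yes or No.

Yes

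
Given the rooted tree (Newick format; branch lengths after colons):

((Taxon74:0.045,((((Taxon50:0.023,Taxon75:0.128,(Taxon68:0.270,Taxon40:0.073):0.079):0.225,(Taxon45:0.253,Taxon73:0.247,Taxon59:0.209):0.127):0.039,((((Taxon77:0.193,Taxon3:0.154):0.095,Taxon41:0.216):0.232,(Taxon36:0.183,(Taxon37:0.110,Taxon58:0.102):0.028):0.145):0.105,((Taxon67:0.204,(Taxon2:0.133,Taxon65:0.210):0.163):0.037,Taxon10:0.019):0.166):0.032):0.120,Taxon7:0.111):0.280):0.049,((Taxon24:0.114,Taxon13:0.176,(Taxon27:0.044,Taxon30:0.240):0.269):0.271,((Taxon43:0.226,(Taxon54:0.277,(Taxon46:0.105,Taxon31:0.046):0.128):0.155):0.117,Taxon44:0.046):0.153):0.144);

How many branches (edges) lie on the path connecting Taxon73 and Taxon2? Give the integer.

The MRCA of Taxon73 and Taxon2 is the node subtending (((Taxon50,Taxon75,(Taxon68,Taxon40)),(Taxon45,Taxon73,Taxon59)),((((Taxon77,Taxon3),Taxon41),(Taxon36,(Taxon37,Taxon58))),((Taxon67,(Taxon2,Taxon65)),Taxon10))).
From Taxon73 up to that node: 3 branches. From Taxon2 up to the same node: 5 branches. Total: 3 + 5 = 8.

8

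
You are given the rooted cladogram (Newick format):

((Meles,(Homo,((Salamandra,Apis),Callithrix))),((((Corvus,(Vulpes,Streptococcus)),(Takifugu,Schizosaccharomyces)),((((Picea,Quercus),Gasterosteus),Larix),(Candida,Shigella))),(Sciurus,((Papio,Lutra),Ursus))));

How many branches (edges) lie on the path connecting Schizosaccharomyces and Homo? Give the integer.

The MRCA of Schizosaccharomyces and Homo is the root of the tree.
From Schizosaccharomyces up to that node: 5 branches. From Homo up to the same node: 3 branches. Total: 5 + 3 = 8.

8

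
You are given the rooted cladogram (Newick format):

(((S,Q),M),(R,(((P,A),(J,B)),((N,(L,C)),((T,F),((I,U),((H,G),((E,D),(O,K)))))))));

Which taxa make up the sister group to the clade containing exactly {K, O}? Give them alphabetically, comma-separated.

D, E

The clade containing exactly {K, O} attaches to the tree at the node subtending ((E,D),(O,K)).
The other lineage descending from that same node — the sister group — is (E,D); its 2 tips in alphabetical order are the answer.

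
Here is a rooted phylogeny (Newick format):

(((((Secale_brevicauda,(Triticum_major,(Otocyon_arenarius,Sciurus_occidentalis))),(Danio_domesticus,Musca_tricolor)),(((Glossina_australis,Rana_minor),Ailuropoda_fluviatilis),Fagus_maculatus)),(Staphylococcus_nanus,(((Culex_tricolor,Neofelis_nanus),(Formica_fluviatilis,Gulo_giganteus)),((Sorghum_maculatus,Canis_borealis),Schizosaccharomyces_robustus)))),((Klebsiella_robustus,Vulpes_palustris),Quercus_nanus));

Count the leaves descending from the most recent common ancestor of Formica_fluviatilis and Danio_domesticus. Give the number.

The MRCA of Formica_fluviatilis and Danio_domesticus is the node subtending ((((Secale_brevicauda,(Triticum_major,(Otocyon_arenarius,Sciurus_occidentalis))),(Danio_domesticus,Musca_tricolor)),(((Glossina_australis,Rana_minor),Ailuropoda_fluviatilis),Fagus_maculatus)),(Staphylococcus_nanus,(((Culex_tricolor,Neofelis_nanus),(Formica_fluviatilis,Gulo_giganteus)),((Sorghum_maculatus,Canis_borealis),Schizosaccharomyces_robustus)))).
That clade contains 18 terminal taxa: Ailuropoda_fluviatilis, Canis_borealis, Culex_tricolor, Danio_domesticus, Fagus_maculatus, Formica_fluviatilis, Glossina_australis, Gulo_giganteus, Musca_tricolor, Neofelis_nanus, Otocyon_arenarius, Rana_minor, Schizosaccharomyces_robustus, Sciurus_occidentalis, Secale_brevicauda, Sorghum_maculatus, Staphylococcus_nanus, Triticum_major.

18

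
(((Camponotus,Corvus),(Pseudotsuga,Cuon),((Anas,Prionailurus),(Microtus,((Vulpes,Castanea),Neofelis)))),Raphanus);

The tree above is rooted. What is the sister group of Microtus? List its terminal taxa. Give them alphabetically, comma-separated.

Castanea, Neofelis, Vulpes

Microtus attaches to the tree at the node subtending (Microtus,((Vulpes,Castanea),Neofelis)).
The other lineage descending from that same node — the sister group — is ((Vulpes,Castanea),Neofelis); its 3 tips in alphabetical order are the answer.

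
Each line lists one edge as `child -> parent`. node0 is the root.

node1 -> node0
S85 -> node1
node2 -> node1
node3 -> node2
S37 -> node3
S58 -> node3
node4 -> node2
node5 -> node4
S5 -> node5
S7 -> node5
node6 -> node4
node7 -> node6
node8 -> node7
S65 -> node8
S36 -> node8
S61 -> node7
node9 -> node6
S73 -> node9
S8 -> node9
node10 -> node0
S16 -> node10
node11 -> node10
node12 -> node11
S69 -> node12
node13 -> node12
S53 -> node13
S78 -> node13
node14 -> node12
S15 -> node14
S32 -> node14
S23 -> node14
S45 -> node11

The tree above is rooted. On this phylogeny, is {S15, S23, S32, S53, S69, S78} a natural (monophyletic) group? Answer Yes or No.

The most recent common ancestor of these taxa subtends (S69,(S53,S78),(S15,S32,S23)).
That clade has exactly 6 tips — every listed taxon and nothing else — so the group is monophyletic.

Yes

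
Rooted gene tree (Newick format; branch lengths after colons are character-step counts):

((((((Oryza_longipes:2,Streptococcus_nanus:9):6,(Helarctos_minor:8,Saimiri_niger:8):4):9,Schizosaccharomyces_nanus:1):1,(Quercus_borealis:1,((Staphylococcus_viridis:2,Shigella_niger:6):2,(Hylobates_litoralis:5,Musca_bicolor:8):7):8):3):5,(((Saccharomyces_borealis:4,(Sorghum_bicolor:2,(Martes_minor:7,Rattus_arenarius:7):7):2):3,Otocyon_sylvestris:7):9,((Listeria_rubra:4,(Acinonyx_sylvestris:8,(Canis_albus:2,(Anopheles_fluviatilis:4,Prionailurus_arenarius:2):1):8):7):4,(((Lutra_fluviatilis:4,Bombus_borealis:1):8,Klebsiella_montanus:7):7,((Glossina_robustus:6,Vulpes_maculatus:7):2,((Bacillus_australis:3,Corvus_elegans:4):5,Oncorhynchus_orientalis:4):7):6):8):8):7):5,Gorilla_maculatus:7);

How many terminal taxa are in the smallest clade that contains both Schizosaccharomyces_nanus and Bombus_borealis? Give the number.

The MRCA of Schizosaccharomyces_nanus and Bombus_borealis is the node subtending (((((Oryza_longipes,Streptococcus_nanus),(Helarctos_minor,Saimiri_niger)),Schizosaccharomyces_nanus),(Quercus_borealis,((Staphylococcus_viridis,Shigella_niger),(Hylobates_litoralis,Musca_bicolor)))),(((Saccharomyces_borealis,(Sorghum_bicolor,(Martes_minor,Rattus_arenarius))),Otocyon_sylvestris),((Listeria_rubra,(Acinonyx_sylvestris,(Canis_albus,(Anopheles_fluviatilis,Prionailurus_arenarius)))),(((Lutra_fluviatilis,Bombus_borealis),Klebsiella_montanus),((Glossina_robustus,Vulpes_maculatus),((Bacillus_australis,Corvus_elegans),Oncorhynchus_orientalis)))))).
That clade contains 28 terminal taxa: Acinonyx_sylvestris, Anopheles_fluviatilis, Bacillus_australis, Bombus_borealis, Canis_albus, Corvus_elegans, Glossina_robustus, Helarctos_minor, Hylobates_litoralis, Klebsiella_montanus, Listeria_rubra, Lutra_fluviatilis, Martes_minor, Musca_bicolor, Oncorhynchus_orientalis, Oryza_longipes, Otocyon_sylvestris, Prionailurus_arenarius, Quercus_borealis, Rattus_arenarius, Saccharomyces_borealis, Saimiri_niger, Schizosaccharomyces_nanus, Shigella_niger, Sorghum_bicolor, Staphylococcus_viridis, Streptococcus_nanus, Vulpes_maculatus.

28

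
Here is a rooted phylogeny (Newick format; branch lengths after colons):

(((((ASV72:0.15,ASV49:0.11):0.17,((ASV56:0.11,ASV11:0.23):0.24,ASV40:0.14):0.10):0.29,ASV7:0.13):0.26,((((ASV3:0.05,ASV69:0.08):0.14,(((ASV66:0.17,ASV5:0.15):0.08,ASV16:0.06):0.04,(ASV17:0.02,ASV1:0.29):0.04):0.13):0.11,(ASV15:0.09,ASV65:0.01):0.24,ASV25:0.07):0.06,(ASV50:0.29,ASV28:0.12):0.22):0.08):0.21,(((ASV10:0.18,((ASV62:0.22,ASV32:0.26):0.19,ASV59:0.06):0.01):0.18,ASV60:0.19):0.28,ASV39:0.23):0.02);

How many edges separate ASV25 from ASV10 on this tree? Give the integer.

8

The MRCA of ASV25 and ASV10 is the root of the tree.
From ASV25 up to that node: 4 branches. From ASV10 up to the same node: 4 branches. Total: 4 + 4 = 8.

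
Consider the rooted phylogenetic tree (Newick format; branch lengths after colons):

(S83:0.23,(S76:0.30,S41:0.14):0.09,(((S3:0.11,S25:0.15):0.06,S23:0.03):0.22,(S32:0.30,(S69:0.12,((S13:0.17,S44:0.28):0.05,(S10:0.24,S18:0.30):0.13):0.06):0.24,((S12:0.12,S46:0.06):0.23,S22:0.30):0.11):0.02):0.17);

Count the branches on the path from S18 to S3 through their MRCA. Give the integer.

8

The MRCA of S18 and S3 is the node subtending (((S3,S25),S23),(S32,(S69,((S13,S44),(S10,S18))),((S12,S46),S22))).
From S18 up to that node: 5 branches. From S3 up to the same node: 3 branches. Total: 5 + 3 = 8.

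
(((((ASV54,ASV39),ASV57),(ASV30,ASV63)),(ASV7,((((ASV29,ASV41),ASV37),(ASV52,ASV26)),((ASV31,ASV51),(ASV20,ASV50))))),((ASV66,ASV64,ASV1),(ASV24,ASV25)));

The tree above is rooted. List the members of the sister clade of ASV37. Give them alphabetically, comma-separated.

ASV29, ASV41

ASV37 attaches to the tree at the node subtending ((ASV29,ASV41),ASV37).
The other lineage descending from that same node — the sister group — is (ASV29,ASV41); its 2 tips in alphabetical order are the answer.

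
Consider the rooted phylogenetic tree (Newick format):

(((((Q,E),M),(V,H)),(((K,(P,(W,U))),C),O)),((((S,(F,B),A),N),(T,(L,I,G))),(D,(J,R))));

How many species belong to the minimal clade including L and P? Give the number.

The MRCA of L and P is the root, so the clade is the entire tree.
That clade contains 23 terminal taxa: A, B, C, D, E, F, G, H, I, J, K, L, M, N, O, P, Q, R, S, T, U, V, W.

23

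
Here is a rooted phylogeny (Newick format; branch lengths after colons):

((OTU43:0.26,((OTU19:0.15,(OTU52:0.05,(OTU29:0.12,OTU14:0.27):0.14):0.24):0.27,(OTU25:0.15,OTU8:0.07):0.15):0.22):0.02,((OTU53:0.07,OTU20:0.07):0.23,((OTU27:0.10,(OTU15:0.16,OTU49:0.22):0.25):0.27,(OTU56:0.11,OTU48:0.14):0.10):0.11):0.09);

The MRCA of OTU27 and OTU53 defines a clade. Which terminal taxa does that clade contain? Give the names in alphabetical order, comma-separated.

OTU15, OTU20, OTU27, OTU48, OTU49, OTU53, OTU56

Tracing OTU27: it sits inside (OTU27,(OTU15,OTU49)).
Tracing OTU53: it sits inside (OTU53,OTU20).
The smallest clade enclosing both is ((OTU53,OTU20),((OTU27,(OTU15,OTU49)),(OTU56,OTU48))); the answer is its 7 terminal taxa in alphabetical order.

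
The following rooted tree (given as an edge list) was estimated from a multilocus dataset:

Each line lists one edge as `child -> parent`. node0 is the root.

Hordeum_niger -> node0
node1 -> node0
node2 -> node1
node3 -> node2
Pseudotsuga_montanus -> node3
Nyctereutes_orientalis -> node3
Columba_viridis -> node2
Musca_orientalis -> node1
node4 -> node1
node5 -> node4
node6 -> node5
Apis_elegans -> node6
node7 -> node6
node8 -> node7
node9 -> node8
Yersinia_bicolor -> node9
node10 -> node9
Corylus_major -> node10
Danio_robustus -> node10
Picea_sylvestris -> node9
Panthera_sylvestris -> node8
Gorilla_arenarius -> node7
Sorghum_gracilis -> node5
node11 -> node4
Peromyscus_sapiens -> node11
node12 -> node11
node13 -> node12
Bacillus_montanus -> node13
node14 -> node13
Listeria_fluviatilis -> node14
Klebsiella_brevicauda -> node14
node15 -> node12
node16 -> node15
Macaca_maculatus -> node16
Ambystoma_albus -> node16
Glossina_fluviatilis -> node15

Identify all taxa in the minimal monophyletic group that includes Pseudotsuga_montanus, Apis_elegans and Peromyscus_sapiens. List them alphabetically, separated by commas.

Tracing Pseudotsuga_montanus: it sits inside (Pseudotsuga_montanus,Nyctereutes_orientalis).
Tracing Apis_elegans: it sits inside (Apis_elegans,(((Yersinia_bicolor,(Corylus_major,Danio_robustus),Picea_sylvestris),Panthera_sylvestris),Gorilla_arenarius)).
Tracing Peromyscus_sapiens: it sits inside (Peromyscus_sapiens,((Bacillus_montanus,(Listeria_fluviatilis,Klebsiella_brevicauda)),((Macaca_maculatus,Ambystoma_albus),Glossina_fluviatilis))).
The smallest clade enclosing all 3 is (((Pseudotsuga_montanus,Nyctereutes_orientalis),Columba_viridis),Musca_orientalis,(((Apis_elegans,(((Yersinia_bicolor,(Corylus_major,Danio_robustus),Picea_sylvestris),Panthera_sylvestris),Gorilla_arenarius)),Sorghum_gracilis),(Peromyscus_sapiens,((Bacillus_montanus,(Listeria_fluviatilis,Klebsiella_brevicauda)),((Macaca_maculatus,Ambystoma_albus),Glossina_fluviatilis))))); the answer is its 19 terminal taxa in alphabetical order.

Ambystoma_albus, Apis_elegans, Bacillus_montanus, Columba_viridis, Corylus_major, Danio_robustus, Glossina_fluviatilis, Gorilla_arenarius, Klebsiella_brevicauda, Listeria_fluviatilis, Macaca_maculatus, Musca_orientalis, Nyctereutes_orientalis, Panthera_sylvestris, Peromyscus_sapiens, Picea_sylvestris, Pseudotsuga_montanus, Sorghum_gracilis, Yersinia_bicolor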